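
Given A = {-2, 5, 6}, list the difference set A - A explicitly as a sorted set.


A - A = {a - a' : a, a' ∈ A}.
Compute a - a' for each ordered pair (a, a'):
a = -2: -2--2=0, -2-5=-7, -2-6=-8
a = 5: 5--2=7, 5-5=0, 5-6=-1
a = 6: 6--2=8, 6-5=1, 6-6=0
Collecting distinct values (and noting 0 appears from a-a):
A - A = {-8, -7, -1, 0, 1, 7, 8}
|A - A| = 7

A - A = {-8, -7, -1, 0, 1, 7, 8}


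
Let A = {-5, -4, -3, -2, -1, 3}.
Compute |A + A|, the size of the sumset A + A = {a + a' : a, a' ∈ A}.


A + A = {a + a' : a, a' ∈ A}; |A| = 6.
General bounds: 2|A| - 1 ≤ |A + A| ≤ |A|(|A|+1)/2, i.e. 11 ≤ |A + A| ≤ 21.
Lower bound 2|A|-1 is attained iff A is an arithmetic progression.
Enumerate sums a + a' for a ≤ a' (symmetric, so this suffices):
a = -5: -5+-5=-10, -5+-4=-9, -5+-3=-8, -5+-2=-7, -5+-1=-6, -5+3=-2
a = -4: -4+-4=-8, -4+-3=-7, -4+-2=-6, -4+-1=-5, -4+3=-1
a = -3: -3+-3=-6, -3+-2=-5, -3+-1=-4, -3+3=0
a = -2: -2+-2=-4, -2+-1=-3, -2+3=1
a = -1: -1+-1=-2, -1+3=2
a = 3: 3+3=6
Distinct sums: {-10, -9, -8, -7, -6, -5, -4, -3, -2, -1, 0, 1, 2, 6}
|A + A| = 14

|A + A| = 14


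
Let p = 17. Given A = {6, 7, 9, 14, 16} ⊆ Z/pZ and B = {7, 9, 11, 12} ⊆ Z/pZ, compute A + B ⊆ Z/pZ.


Work in Z/17Z: reduce every sum a + b modulo 17.
Enumerate all 20 pairs:
a = 6: 6+7=13, 6+9=15, 6+11=0, 6+12=1
a = 7: 7+7=14, 7+9=16, 7+11=1, 7+12=2
a = 9: 9+7=16, 9+9=1, 9+11=3, 9+12=4
a = 14: 14+7=4, 14+9=6, 14+11=8, 14+12=9
a = 16: 16+7=6, 16+9=8, 16+11=10, 16+12=11
Distinct residues collected: {0, 1, 2, 3, 4, 6, 8, 9, 10, 11, 13, 14, 15, 16}
|A + B| = 14 (out of 17 total residues).

A + B = {0, 1, 2, 3, 4, 6, 8, 9, 10, 11, 13, 14, 15, 16}


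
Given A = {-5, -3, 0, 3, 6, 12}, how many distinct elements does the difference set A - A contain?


A - A = {a - a' : a, a' ∈ A}; |A| = 6.
Bounds: 2|A|-1 ≤ |A - A| ≤ |A|² - |A| + 1, i.e. 11 ≤ |A - A| ≤ 31.
Note: 0 ∈ A - A always (from a - a). The set is symmetric: if d ∈ A - A then -d ∈ A - A.
Enumerate nonzero differences d = a - a' with a > a' (then include -d):
Positive differences: {2, 3, 5, 6, 8, 9, 11, 12, 15, 17}
Full difference set: {0} ∪ (positive diffs) ∪ (negative diffs).
|A - A| = 1 + 2·10 = 21 (matches direct enumeration: 21).

|A - A| = 21


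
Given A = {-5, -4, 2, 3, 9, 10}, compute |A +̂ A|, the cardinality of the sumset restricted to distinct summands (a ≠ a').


Restricted sumset: A +̂ A = {a + a' : a ∈ A, a' ∈ A, a ≠ a'}.
Equivalently, take A + A and drop any sum 2a that is achievable ONLY as a + a for a ∈ A (i.e. sums representable only with equal summands).
Enumerate pairs (a, a') with a < a' (symmetric, so each unordered pair gives one sum; this covers all a ≠ a'):
  -5 + -4 = -9
  -5 + 2 = -3
  -5 + 3 = -2
  -5 + 9 = 4
  -5 + 10 = 5
  -4 + 2 = -2
  -4 + 3 = -1
  -4 + 9 = 5
  -4 + 10 = 6
  2 + 3 = 5
  2 + 9 = 11
  2 + 10 = 12
  3 + 9 = 12
  3 + 10 = 13
  9 + 10 = 19
Collected distinct sums: {-9, -3, -2, -1, 4, 5, 6, 11, 12, 13, 19}
|A +̂ A| = 11
(Reference bound: |A +̂ A| ≥ 2|A| - 3 for |A| ≥ 2, with |A| = 6 giving ≥ 9.)

|A +̂ A| = 11


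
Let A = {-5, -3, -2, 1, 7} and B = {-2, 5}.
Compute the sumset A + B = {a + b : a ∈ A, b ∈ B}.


A + B = {a + b : a ∈ A, b ∈ B}.
Enumerate all |A|·|B| = 5·2 = 10 pairs (a, b) and collect distinct sums.
a = -5: -5+-2=-7, -5+5=0
a = -3: -3+-2=-5, -3+5=2
a = -2: -2+-2=-4, -2+5=3
a = 1: 1+-2=-1, 1+5=6
a = 7: 7+-2=5, 7+5=12
Collecting distinct sums: A + B = {-7, -5, -4, -1, 0, 2, 3, 5, 6, 12}
|A + B| = 10

A + B = {-7, -5, -4, -1, 0, 2, 3, 5, 6, 12}


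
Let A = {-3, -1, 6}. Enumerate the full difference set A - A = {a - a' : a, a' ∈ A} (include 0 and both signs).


A - A = {a - a' : a, a' ∈ A}.
Compute a - a' for each ordered pair (a, a'):
a = -3: -3--3=0, -3--1=-2, -3-6=-9
a = -1: -1--3=2, -1--1=0, -1-6=-7
a = 6: 6--3=9, 6--1=7, 6-6=0
Collecting distinct values (and noting 0 appears from a-a):
A - A = {-9, -7, -2, 0, 2, 7, 9}
|A - A| = 7

A - A = {-9, -7, -2, 0, 2, 7, 9}


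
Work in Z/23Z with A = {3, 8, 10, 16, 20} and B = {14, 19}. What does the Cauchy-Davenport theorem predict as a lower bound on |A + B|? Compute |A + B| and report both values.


Cauchy-Davenport: |A + B| ≥ min(p, |A| + |B| - 1) for A, B nonempty in Z/pZ.
|A| = 5, |B| = 2, p = 23.
CD lower bound = min(23, 5 + 2 - 1) = min(23, 6) = 6.
Compute A + B mod 23 directly:
a = 3: 3+14=17, 3+19=22
a = 8: 8+14=22, 8+19=4
a = 10: 10+14=1, 10+19=6
a = 16: 16+14=7, 16+19=12
a = 20: 20+14=11, 20+19=16
A + B = {1, 4, 6, 7, 11, 12, 16, 17, 22}, so |A + B| = 9.
Verify: 9 ≥ 6? Yes ✓.

CD lower bound = 6, actual |A + B| = 9.


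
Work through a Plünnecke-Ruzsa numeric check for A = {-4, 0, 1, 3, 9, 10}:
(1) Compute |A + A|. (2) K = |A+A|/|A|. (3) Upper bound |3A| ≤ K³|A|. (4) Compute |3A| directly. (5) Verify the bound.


|A| = 6.
Step 1: Compute A + A by enumerating all 36 pairs.
A + A = {-8, -4, -3, -1, 0, 1, 2, 3, 4, 5, 6, 9, 10, 11, 12, 13, 18, 19, 20}, so |A + A| = 19.
Step 2: Doubling constant K = |A + A|/|A| = 19/6 = 19/6 ≈ 3.1667.
Step 3: Plünnecke-Ruzsa gives |3A| ≤ K³·|A| = (3.1667)³ · 6 ≈ 190.5278.
Step 4: Compute 3A = A + A + A directly by enumerating all triples (a,b,c) ∈ A³; |3A| = 35.
Step 5: Check 35 ≤ 190.5278? Yes ✓.

K = 19/6, Plünnecke-Ruzsa bound K³|A| ≈ 190.5278, |3A| = 35, inequality holds.


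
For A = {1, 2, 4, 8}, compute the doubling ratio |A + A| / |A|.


|A| = 4.
Compute A + A by enumerating all 16 pairs.
A + A = {2, 3, 4, 5, 6, 8, 9, 10, 12, 16}, so |A + A| = 10.
K = |A + A| / |A| = 10/4 = 5/2 ≈ 2.5000.
Reference: AP of size 4 gives K = 7/4 ≈ 1.7500; a fully generic set of size 4 gives K ≈ 2.5000.

|A| = 4, |A + A| = 10, K = 10/4 = 5/2.


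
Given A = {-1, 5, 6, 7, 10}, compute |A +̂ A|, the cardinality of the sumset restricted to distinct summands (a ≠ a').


Restricted sumset: A +̂ A = {a + a' : a ∈ A, a' ∈ A, a ≠ a'}.
Equivalently, take A + A and drop any sum 2a that is achievable ONLY as a + a for a ∈ A (i.e. sums representable only with equal summands).
Enumerate pairs (a, a') with a < a' (symmetric, so each unordered pair gives one sum; this covers all a ≠ a'):
  -1 + 5 = 4
  -1 + 6 = 5
  -1 + 7 = 6
  -1 + 10 = 9
  5 + 6 = 11
  5 + 7 = 12
  5 + 10 = 15
  6 + 7 = 13
  6 + 10 = 16
  7 + 10 = 17
Collected distinct sums: {4, 5, 6, 9, 11, 12, 13, 15, 16, 17}
|A +̂ A| = 10
(Reference bound: |A +̂ A| ≥ 2|A| - 3 for |A| ≥ 2, with |A| = 5 giving ≥ 7.)

|A +̂ A| = 10


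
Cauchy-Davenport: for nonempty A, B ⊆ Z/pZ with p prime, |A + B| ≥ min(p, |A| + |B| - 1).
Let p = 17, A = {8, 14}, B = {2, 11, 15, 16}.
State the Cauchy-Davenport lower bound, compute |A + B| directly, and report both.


Cauchy-Davenport: |A + B| ≥ min(p, |A| + |B| - 1) for A, B nonempty in Z/pZ.
|A| = 2, |B| = 4, p = 17.
CD lower bound = min(17, 2 + 4 - 1) = min(17, 5) = 5.
Compute A + B mod 17 directly:
a = 8: 8+2=10, 8+11=2, 8+15=6, 8+16=7
a = 14: 14+2=16, 14+11=8, 14+15=12, 14+16=13
A + B = {2, 6, 7, 8, 10, 12, 13, 16}, so |A + B| = 8.
Verify: 8 ≥ 5? Yes ✓.

CD lower bound = 5, actual |A + B| = 8.


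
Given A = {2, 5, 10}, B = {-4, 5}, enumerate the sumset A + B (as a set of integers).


A + B = {a + b : a ∈ A, b ∈ B}.
Enumerate all |A|·|B| = 3·2 = 6 pairs (a, b) and collect distinct sums.
a = 2: 2+-4=-2, 2+5=7
a = 5: 5+-4=1, 5+5=10
a = 10: 10+-4=6, 10+5=15
Collecting distinct sums: A + B = {-2, 1, 6, 7, 10, 15}
|A + B| = 6

A + B = {-2, 1, 6, 7, 10, 15}


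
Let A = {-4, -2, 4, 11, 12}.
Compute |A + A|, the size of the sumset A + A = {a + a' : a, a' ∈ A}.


A + A = {a + a' : a, a' ∈ A}; |A| = 5.
General bounds: 2|A| - 1 ≤ |A + A| ≤ |A|(|A|+1)/2, i.e. 9 ≤ |A + A| ≤ 15.
Lower bound 2|A|-1 is attained iff A is an arithmetic progression.
Enumerate sums a + a' for a ≤ a' (symmetric, so this suffices):
a = -4: -4+-4=-8, -4+-2=-6, -4+4=0, -4+11=7, -4+12=8
a = -2: -2+-2=-4, -2+4=2, -2+11=9, -2+12=10
a = 4: 4+4=8, 4+11=15, 4+12=16
a = 11: 11+11=22, 11+12=23
a = 12: 12+12=24
Distinct sums: {-8, -6, -4, 0, 2, 7, 8, 9, 10, 15, 16, 22, 23, 24}
|A + A| = 14

|A + A| = 14


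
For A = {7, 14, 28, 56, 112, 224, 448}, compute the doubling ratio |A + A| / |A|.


|A| = 7.
Compute A + A by enumerating all 49 pairs.
A + A = {14, 21, 28, 35, 42, 56, 63, 70, 84, 112, 119, 126, 140, 168, 224, 231, 238, 252, 280, 336, 448, 455, 462, 476, 504, 560, 672, 896}, so |A + A| = 28.
K = |A + A| / |A| = 28/7 = 4/1 ≈ 4.0000.
Reference: AP of size 7 gives K = 13/7 ≈ 1.8571; a fully generic set of size 7 gives K ≈ 4.0000.

|A| = 7, |A + A| = 28, K = 28/7 = 4/1.


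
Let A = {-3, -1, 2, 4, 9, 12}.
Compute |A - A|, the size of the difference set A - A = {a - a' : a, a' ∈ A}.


A - A = {a - a' : a, a' ∈ A}; |A| = 6.
Bounds: 2|A|-1 ≤ |A - A| ≤ |A|² - |A| + 1, i.e. 11 ≤ |A - A| ≤ 31.
Note: 0 ∈ A - A always (from a - a). The set is symmetric: if d ∈ A - A then -d ∈ A - A.
Enumerate nonzero differences d = a - a' with a > a' (then include -d):
Positive differences: {2, 3, 5, 7, 8, 10, 12, 13, 15}
Full difference set: {0} ∪ (positive diffs) ∪ (negative diffs).
|A - A| = 1 + 2·9 = 19 (matches direct enumeration: 19).

|A - A| = 19


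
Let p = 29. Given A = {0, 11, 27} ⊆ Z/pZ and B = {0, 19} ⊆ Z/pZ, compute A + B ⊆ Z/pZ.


Work in Z/29Z: reduce every sum a + b modulo 29.
Enumerate all 6 pairs:
a = 0: 0+0=0, 0+19=19
a = 11: 11+0=11, 11+19=1
a = 27: 27+0=27, 27+19=17
Distinct residues collected: {0, 1, 11, 17, 19, 27}
|A + B| = 6 (out of 29 total residues).

A + B = {0, 1, 11, 17, 19, 27}


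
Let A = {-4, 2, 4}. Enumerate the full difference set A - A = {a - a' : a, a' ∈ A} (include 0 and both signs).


A - A = {a - a' : a, a' ∈ A}.
Compute a - a' for each ordered pair (a, a'):
a = -4: -4--4=0, -4-2=-6, -4-4=-8
a = 2: 2--4=6, 2-2=0, 2-4=-2
a = 4: 4--4=8, 4-2=2, 4-4=0
Collecting distinct values (and noting 0 appears from a-a):
A - A = {-8, -6, -2, 0, 2, 6, 8}
|A - A| = 7

A - A = {-8, -6, -2, 0, 2, 6, 8}


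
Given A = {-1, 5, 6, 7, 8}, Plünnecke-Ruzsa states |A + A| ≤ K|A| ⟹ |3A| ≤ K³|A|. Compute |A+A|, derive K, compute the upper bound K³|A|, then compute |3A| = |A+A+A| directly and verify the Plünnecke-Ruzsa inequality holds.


|A| = 5.
Step 1: Compute A + A by enumerating all 25 pairs.
A + A = {-2, 4, 5, 6, 7, 10, 11, 12, 13, 14, 15, 16}, so |A + A| = 12.
Step 2: Doubling constant K = |A + A|/|A| = 12/5 = 12/5 ≈ 2.4000.
Step 3: Plünnecke-Ruzsa gives |3A| ≤ K³·|A| = (2.4000)³ · 5 ≈ 69.1200.
Step 4: Compute 3A = A + A + A directly by enumerating all triples (a,b,c) ∈ A³; |3A| = 21.
Step 5: Check 21 ≤ 69.1200? Yes ✓.

K = 12/5, Plünnecke-Ruzsa bound K³|A| ≈ 69.1200, |3A| = 21, inequality holds.


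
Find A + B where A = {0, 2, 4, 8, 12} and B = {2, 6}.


A + B = {a + b : a ∈ A, b ∈ B}.
Enumerate all |A|·|B| = 5·2 = 10 pairs (a, b) and collect distinct sums.
a = 0: 0+2=2, 0+6=6
a = 2: 2+2=4, 2+6=8
a = 4: 4+2=6, 4+6=10
a = 8: 8+2=10, 8+6=14
a = 12: 12+2=14, 12+6=18
Collecting distinct sums: A + B = {2, 4, 6, 8, 10, 14, 18}
|A + B| = 7

A + B = {2, 4, 6, 8, 10, 14, 18}


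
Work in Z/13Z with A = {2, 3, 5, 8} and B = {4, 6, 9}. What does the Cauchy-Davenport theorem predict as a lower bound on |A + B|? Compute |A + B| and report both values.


Cauchy-Davenport: |A + B| ≥ min(p, |A| + |B| - 1) for A, B nonempty in Z/pZ.
|A| = 4, |B| = 3, p = 13.
CD lower bound = min(13, 4 + 3 - 1) = min(13, 6) = 6.
Compute A + B mod 13 directly:
a = 2: 2+4=6, 2+6=8, 2+9=11
a = 3: 3+4=7, 3+6=9, 3+9=12
a = 5: 5+4=9, 5+6=11, 5+9=1
a = 8: 8+4=12, 8+6=1, 8+9=4
A + B = {1, 4, 6, 7, 8, 9, 11, 12}, so |A + B| = 8.
Verify: 8 ≥ 6? Yes ✓.

CD lower bound = 6, actual |A + B| = 8.


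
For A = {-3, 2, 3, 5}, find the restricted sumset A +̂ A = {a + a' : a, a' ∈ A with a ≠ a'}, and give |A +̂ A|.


Restricted sumset: A +̂ A = {a + a' : a ∈ A, a' ∈ A, a ≠ a'}.
Equivalently, take A + A and drop any sum 2a that is achievable ONLY as a + a for a ∈ A (i.e. sums representable only with equal summands).
Enumerate pairs (a, a') with a < a' (symmetric, so each unordered pair gives one sum; this covers all a ≠ a'):
  -3 + 2 = -1
  -3 + 3 = 0
  -3 + 5 = 2
  2 + 3 = 5
  2 + 5 = 7
  3 + 5 = 8
Collected distinct sums: {-1, 0, 2, 5, 7, 8}
|A +̂ A| = 6
(Reference bound: |A +̂ A| ≥ 2|A| - 3 for |A| ≥ 2, with |A| = 4 giving ≥ 5.)

|A +̂ A| = 6


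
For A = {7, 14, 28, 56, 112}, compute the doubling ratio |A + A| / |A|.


|A| = 5.
Compute A + A by enumerating all 25 pairs.
A + A = {14, 21, 28, 35, 42, 56, 63, 70, 84, 112, 119, 126, 140, 168, 224}, so |A + A| = 15.
K = |A + A| / |A| = 15/5 = 3/1 ≈ 3.0000.
Reference: AP of size 5 gives K = 9/5 ≈ 1.8000; a fully generic set of size 5 gives K ≈ 3.0000.

|A| = 5, |A + A| = 15, K = 15/5 = 3/1.


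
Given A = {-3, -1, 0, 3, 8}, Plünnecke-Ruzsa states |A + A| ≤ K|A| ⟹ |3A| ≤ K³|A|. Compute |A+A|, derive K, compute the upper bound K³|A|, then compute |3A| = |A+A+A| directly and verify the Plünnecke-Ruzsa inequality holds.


|A| = 5.
Step 1: Compute A + A by enumerating all 25 pairs.
A + A = {-6, -4, -3, -2, -1, 0, 2, 3, 5, 6, 7, 8, 11, 16}, so |A + A| = 14.
Step 2: Doubling constant K = |A + A|/|A| = 14/5 = 14/5 ≈ 2.8000.
Step 3: Plünnecke-Ruzsa gives |3A| ≤ K³·|A| = (2.8000)³ · 5 ≈ 109.7600.
Step 4: Compute 3A = A + A + A directly by enumerating all triples (a,b,c) ∈ A³; |3A| = 26.
Step 5: Check 26 ≤ 109.7600? Yes ✓.

K = 14/5, Plünnecke-Ruzsa bound K³|A| ≈ 109.7600, |3A| = 26, inequality holds.


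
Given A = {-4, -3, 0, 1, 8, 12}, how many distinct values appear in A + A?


A + A = {a + a' : a, a' ∈ A}; |A| = 6.
General bounds: 2|A| - 1 ≤ |A + A| ≤ |A|(|A|+1)/2, i.e. 11 ≤ |A + A| ≤ 21.
Lower bound 2|A|-1 is attained iff A is an arithmetic progression.
Enumerate sums a + a' for a ≤ a' (symmetric, so this suffices):
a = -4: -4+-4=-8, -4+-3=-7, -4+0=-4, -4+1=-3, -4+8=4, -4+12=8
a = -3: -3+-3=-6, -3+0=-3, -3+1=-2, -3+8=5, -3+12=9
a = 0: 0+0=0, 0+1=1, 0+8=8, 0+12=12
a = 1: 1+1=2, 1+8=9, 1+12=13
a = 8: 8+8=16, 8+12=20
a = 12: 12+12=24
Distinct sums: {-8, -7, -6, -4, -3, -2, 0, 1, 2, 4, 5, 8, 9, 12, 13, 16, 20, 24}
|A + A| = 18

|A + A| = 18


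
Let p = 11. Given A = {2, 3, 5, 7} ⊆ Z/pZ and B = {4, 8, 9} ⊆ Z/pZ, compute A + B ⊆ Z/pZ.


Work in Z/11Z: reduce every sum a + b modulo 11.
Enumerate all 12 pairs:
a = 2: 2+4=6, 2+8=10, 2+9=0
a = 3: 3+4=7, 3+8=0, 3+9=1
a = 5: 5+4=9, 5+8=2, 5+9=3
a = 7: 7+4=0, 7+8=4, 7+9=5
Distinct residues collected: {0, 1, 2, 3, 4, 5, 6, 7, 9, 10}
|A + B| = 10 (out of 11 total residues).

A + B = {0, 1, 2, 3, 4, 5, 6, 7, 9, 10}


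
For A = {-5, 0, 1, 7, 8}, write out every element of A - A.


A - A = {a - a' : a, a' ∈ A}.
Compute a - a' for each ordered pair (a, a'):
a = -5: -5--5=0, -5-0=-5, -5-1=-6, -5-7=-12, -5-8=-13
a = 0: 0--5=5, 0-0=0, 0-1=-1, 0-7=-7, 0-8=-8
a = 1: 1--5=6, 1-0=1, 1-1=0, 1-7=-6, 1-8=-7
a = 7: 7--5=12, 7-0=7, 7-1=6, 7-7=0, 7-8=-1
a = 8: 8--5=13, 8-0=8, 8-1=7, 8-7=1, 8-8=0
Collecting distinct values (and noting 0 appears from a-a):
A - A = {-13, -12, -8, -7, -6, -5, -1, 0, 1, 5, 6, 7, 8, 12, 13}
|A - A| = 15

A - A = {-13, -12, -8, -7, -6, -5, -1, 0, 1, 5, 6, 7, 8, 12, 13}


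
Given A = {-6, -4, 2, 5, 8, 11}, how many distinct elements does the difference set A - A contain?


A - A = {a - a' : a, a' ∈ A}; |A| = 6.
Bounds: 2|A|-1 ≤ |A - A| ≤ |A|² - |A| + 1, i.e. 11 ≤ |A - A| ≤ 31.
Note: 0 ∈ A - A always (from a - a). The set is symmetric: if d ∈ A - A then -d ∈ A - A.
Enumerate nonzero differences d = a - a' with a > a' (then include -d):
Positive differences: {2, 3, 6, 8, 9, 11, 12, 14, 15, 17}
Full difference set: {0} ∪ (positive diffs) ∪ (negative diffs).
|A - A| = 1 + 2·10 = 21 (matches direct enumeration: 21).

|A - A| = 21


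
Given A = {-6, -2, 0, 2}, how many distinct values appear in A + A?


A + A = {a + a' : a, a' ∈ A}; |A| = 4.
General bounds: 2|A| - 1 ≤ |A + A| ≤ |A|(|A|+1)/2, i.e. 7 ≤ |A + A| ≤ 10.
Lower bound 2|A|-1 is attained iff A is an arithmetic progression.
Enumerate sums a + a' for a ≤ a' (symmetric, so this suffices):
a = -6: -6+-6=-12, -6+-2=-8, -6+0=-6, -6+2=-4
a = -2: -2+-2=-4, -2+0=-2, -2+2=0
a = 0: 0+0=0, 0+2=2
a = 2: 2+2=4
Distinct sums: {-12, -8, -6, -4, -2, 0, 2, 4}
|A + A| = 8

|A + A| = 8


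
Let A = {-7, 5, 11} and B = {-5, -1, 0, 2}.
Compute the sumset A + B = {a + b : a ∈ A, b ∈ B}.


A + B = {a + b : a ∈ A, b ∈ B}.
Enumerate all |A|·|B| = 3·4 = 12 pairs (a, b) and collect distinct sums.
a = -7: -7+-5=-12, -7+-1=-8, -7+0=-7, -7+2=-5
a = 5: 5+-5=0, 5+-1=4, 5+0=5, 5+2=7
a = 11: 11+-5=6, 11+-1=10, 11+0=11, 11+2=13
Collecting distinct sums: A + B = {-12, -8, -7, -5, 0, 4, 5, 6, 7, 10, 11, 13}
|A + B| = 12

A + B = {-12, -8, -7, -5, 0, 4, 5, 6, 7, 10, 11, 13}


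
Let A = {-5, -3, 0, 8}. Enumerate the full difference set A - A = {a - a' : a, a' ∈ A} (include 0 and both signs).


A - A = {a - a' : a, a' ∈ A}.
Compute a - a' for each ordered pair (a, a'):
a = -5: -5--5=0, -5--3=-2, -5-0=-5, -5-8=-13
a = -3: -3--5=2, -3--3=0, -3-0=-3, -3-8=-11
a = 0: 0--5=5, 0--3=3, 0-0=0, 0-8=-8
a = 8: 8--5=13, 8--3=11, 8-0=8, 8-8=0
Collecting distinct values (and noting 0 appears from a-a):
A - A = {-13, -11, -8, -5, -3, -2, 0, 2, 3, 5, 8, 11, 13}
|A - A| = 13

A - A = {-13, -11, -8, -5, -3, -2, 0, 2, 3, 5, 8, 11, 13}


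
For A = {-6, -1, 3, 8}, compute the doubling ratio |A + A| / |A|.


|A| = 4.
Compute A + A by enumerating all 16 pairs.
A + A = {-12, -7, -3, -2, 2, 6, 7, 11, 16}, so |A + A| = 9.
K = |A + A| / |A| = 9/4 (already in lowest terms) ≈ 2.2500.
Reference: AP of size 4 gives K = 7/4 ≈ 1.7500; a fully generic set of size 4 gives K ≈ 2.5000.

|A| = 4, |A + A| = 9, K = 9/4.


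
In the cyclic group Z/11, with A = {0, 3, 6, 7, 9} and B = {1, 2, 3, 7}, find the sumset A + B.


Work in Z/11Z: reduce every sum a + b modulo 11.
Enumerate all 20 pairs:
a = 0: 0+1=1, 0+2=2, 0+3=3, 0+7=7
a = 3: 3+1=4, 3+2=5, 3+3=6, 3+7=10
a = 6: 6+1=7, 6+2=8, 6+3=9, 6+7=2
a = 7: 7+1=8, 7+2=9, 7+3=10, 7+7=3
a = 9: 9+1=10, 9+2=0, 9+3=1, 9+7=5
Distinct residues collected: {0, 1, 2, 3, 4, 5, 6, 7, 8, 9, 10}
|A + B| = 11 (out of 11 total residues).

A + B = {0, 1, 2, 3, 4, 5, 6, 7, 8, 9, 10}


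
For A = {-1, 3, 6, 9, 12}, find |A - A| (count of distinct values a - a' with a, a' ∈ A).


A - A = {a - a' : a, a' ∈ A}; |A| = 5.
Bounds: 2|A|-1 ≤ |A - A| ≤ |A|² - |A| + 1, i.e. 9 ≤ |A - A| ≤ 21.
Note: 0 ∈ A - A always (from a - a). The set is symmetric: if d ∈ A - A then -d ∈ A - A.
Enumerate nonzero differences d = a - a' with a > a' (then include -d):
Positive differences: {3, 4, 6, 7, 9, 10, 13}
Full difference set: {0} ∪ (positive diffs) ∪ (negative diffs).
|A - A| = 1 + 2·7 = 15 (matches direct enumeration: 15).

|A - A| = 15


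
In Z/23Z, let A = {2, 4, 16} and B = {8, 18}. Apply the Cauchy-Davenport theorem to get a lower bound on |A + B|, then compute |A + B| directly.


Cauchy-Davenport: |A + B| ≥ min(p, |A| + |B| - 1) for A, B nonempty in Z/pZ.
|A| = 3, |B| = 2, p = 23.
CD lower bound = min(23, 3 + 2 - 1) = min(23, 4) = 4.
Compute A + B mod 23 directly:
a = 2: 2+8=10, 2+18=20
a = 4: 4+8=12, 4+18=22
a = 16: 16+8=1, 16+18=11
A + B = {1, 10, 11, 12, 20, 22}, so |A + B| = 6.
Verify: 6 ≥ 4? Yes ✓.

CD lower bound = 4, actual |A + B| = 6.


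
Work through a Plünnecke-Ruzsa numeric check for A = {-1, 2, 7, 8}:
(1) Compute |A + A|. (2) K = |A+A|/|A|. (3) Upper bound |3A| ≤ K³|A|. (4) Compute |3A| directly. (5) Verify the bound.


|A| = 4.
Step 1: Compute A + A by enumerating all 16 pairs.
A + A = {-2, 1, 4, 6, 7, 9, 10, 14, 15, 16}, so |A + A| = 10.
Step 2: Doubling constant K = |A + A|/|A| = 10/4 = 10/4 ≈ 2.5000.
Step 3: Plünnecke-Ruzsa gives |3A| ≤ K³·|A| = (2.5000)³ · 4 ≈ 62.5000.
Step 4: Compute 3A = A + A + A directly by enumerating all triples (a,b,c) ∈ A³; |3A| = 19.
Step 5: Check 19 ≤ 62.5000? Yes ✓.

K = 10/4, Plünnecke-Ruzsa bound K³|A| ≈ 62.5000, |3A| = 19, inequality holds.


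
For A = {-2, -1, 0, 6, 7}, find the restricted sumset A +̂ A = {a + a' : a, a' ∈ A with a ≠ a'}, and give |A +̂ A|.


Restricted sumset: A +̂ A = {a + a' : a ∈ A, a' ∈ A, a ≠ a'}.
Equivalently, take A + A and drop any sum 2a that is achievable ONLY as a + a for a ∈ A (i.e. sums representable only with equal summands).
Enumerate pairs (a, a') with a < a' (symmetric, so each unordered pair gives one sum; this covers all a ≠ a'):
  -2 + -1 = -3
  -2 + 0 = -2
  -2 + 6 = 4
  -2 + 7 = 5
  -1 + 0 = -1
  -1 + 6 = 5
  -1 + 7 = 6
  0 + 6 = 6
  0 + 7 = 7
  6 + 7 = 13
Collected distinct sums: {-3, -2, -1, 4, 5, 6, 7, 13}
|A +̂ A| = 8
(Reference bound: |A +̂ A| ≥ 2|A| - 3 for |A| ≥ 2, with |A| = 5 giving ≥ 7.)

|A +̂ A| = 8


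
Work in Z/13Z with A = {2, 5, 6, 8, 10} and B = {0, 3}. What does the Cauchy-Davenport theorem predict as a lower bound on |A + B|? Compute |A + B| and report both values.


Cauchy-Davenport: |A + B| ≥ min(p, |A| + |B| - 1) for A, B nonempty in Z/pZ.
|A| = 5, |B| = 2, p = 13.
CD lower bound = min(13, 5 + 2 - 1) = min(13, 6) = 6.
Compute A + B mod 13 directly:
a = 2: 2+0=2, 2+3=5
a = 5: 5+0=5, 5+3=8
a = 6: 6+0=6, 6+3=9
a = 8: 8+0=8, 8+3=11
a = 10: 10+0=10, 10+3=0
A + B = {0, 2, 5, 6, 8, 9, 10, 11}, so |A + B| = 8.
Verify: 8 ≥ 6? Yes ✓.

CD lower bound = 6, actual |A + B| = 8.


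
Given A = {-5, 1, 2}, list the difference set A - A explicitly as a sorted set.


A - A = {a - a' : a, a' ∈ A}.
Compute a - a' for each ordered pair (a, a'):
a = -5: -5--5=0, -5-1=-6, -5-2=-7
a = 1: 1--5=6, 1-1=0, 1-2=-1
a = 2: 2--5=7, 2-1=1, 2-2=0
Collecting distinct values (and noting 0 appears from a-a):
A - A = {-7, -6, -1, 0, 1, 6, 7}
|A - A| = 7

A - A = {-7, -6, -1, 0, 1, 6, 7}


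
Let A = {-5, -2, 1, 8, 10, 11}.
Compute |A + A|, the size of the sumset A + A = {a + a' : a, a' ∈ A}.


A + A = {a + a' : a, a' ∈ A}; |A| = 6.
General bounds: 2|A| - 1 ≤ |A + A| ≤ |A|(|A|+1)/2, i.e. 11 ≤ |A + A| ≤ 21.
Lower bound 2|A|-1 is attained iff A is an arithmetic progression.
Enumerate sums a + a' for a ≤ a' (symmetric, so this suffices):
a = -5: -5+-5=-10, -5+-2=-7, -5+1=-4, -5+8=3, -5+10=5, -5+11=6
a = -2: -2+-2=-4, -2+1=-1, -2+8=6, -2+10=8, -2+11=9
a = 1: 1+1=2, 1+8=9, 1+10=11, 1+11=12
a = 8: 8+8=16, 8+10=18, 8+11=19
a = 10: 10+10=20, 10+11=21
a = 11: 11+11=22
Distinct sums: {-10, -7, -4, -1, 2, 3, 5, 6, 8, 9, 11, 12, 16, 18, 19, 20, 21, 22}
|A + A| = 18

|A + A| = 18


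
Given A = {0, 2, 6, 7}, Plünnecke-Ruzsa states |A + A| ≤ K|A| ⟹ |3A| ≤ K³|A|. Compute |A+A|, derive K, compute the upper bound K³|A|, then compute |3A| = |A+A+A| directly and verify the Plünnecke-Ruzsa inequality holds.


|A| = 4.
Step 1: Compute A + A by enumerating all 16 pairs.
A + A = {0, 2, 4, 6, 7, 8, 9, 12, 13, 14}, so |A + A| = 10.
Step 2: Doubling constant K = |A + A|/|A| = 10/4 = 10/4 ≈ 2.5000.
Step 3: Plünnecke-Ruzsa gives |3A| ≤ K³·|A| = (2.5000)³ · 4 ≈ 62.5000.
Step 4: Compute 3A = A + A + A directly by enumerating all triples (a,b,c) ∈ A³; |3A| = 18.
Step 5: Check 18 ≤ 62.5000? Yes ✓.

K = 10/4, Plünnecke-Ruzsa bound K³|A| ≈ 62.5000, |3A| = 18, inequality holds.


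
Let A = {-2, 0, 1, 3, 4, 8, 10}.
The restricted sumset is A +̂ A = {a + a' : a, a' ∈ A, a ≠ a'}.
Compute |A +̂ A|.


Restricted sumset: A +̂ A = {a + a' : a ∈ A, a' ∈ A, a ≠ a'}.
Equivalently, take A + A and drop any sum 2a that is achievable ONLY as a + a for a ∈ A (i.e. sums representable only with equal summands).
Enumerate pairs (a, a') with a < a' (symmetric, so each unordered pair gives one sum; this covers all a ≠ a'):
  -2 + 0 = -2
  -2 + 1 = -1
  -2 + 3 = 1
  -2 + 4 = 2
  -2 + 8 = 6
  -2 + 10 = 8
  0 + 1 = 1
  0 + 3 = 3
  0 + 4 = 4
  0 + 8 = 8
  0 + 10 = 10
  1 + 3 = 4
  1 + 4 = 5
  1 + 8 = 9
  1 + 10 = 11
  3 + 4 = 7
  3 + 8 = 11
  3 + 10 = 13
  4 + 8 = 12
  4 + 10 = 14
  8 + 10 = 18
Collected distinct sums: {-2, -1, 1, 2, 3, 4, 5, 6, 7, 8, 9, 10, 11, 12, 13, 14, 18}
|A +̂ A| = 17
(Reference bound: |A +̂ A| ≥ 2|A| - 3 for |A| ≥ 2, with |A| = 7 giving ≥ 11.)

|A +̂ A| = 17


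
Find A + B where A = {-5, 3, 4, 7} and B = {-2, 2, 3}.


A + B = {a + b : a ∈ A, b ∈ B}.
Enumerate all |A|·|B| = 4·3 = 12 pairs (a, b) and collect distinct sums.
a = -5: -5+-2=-7, -5+2=-3, -5+3=-2
a = 3: 3+-2=1, 3+2=5, 3+3=6
a = 4: 4+-2=2, 4+2=6, 4+3=7
a = 7: 7+-2=5, 7+2=9, 7+3=10
Collecting distinct sums: A + B = {-7, -3, -2, 1, 2, 5, 6, 7, 9, 10}
|A + B| = 10

A + B = {-7, -3, -2, 1, 2, 5, 6, 7, 9, 10}


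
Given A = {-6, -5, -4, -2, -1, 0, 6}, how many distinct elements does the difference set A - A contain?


A - A = {a - a' : a, a' ∈ A}; |A| = 7.
Bounds: 2|A|-1 ≤ |A - A| ≤ |A|² - |A| + 1, i.e. 13 ≤ |A - A| ≤ 43.
Note: 0 ∈ A - A always (from a - a). The set is symmetric: if d ∈ A - A then -d ∈ A - A.
Enumerate nonzero differences d = a - a' with a > a' (then include -d):
Positive differences: {1, 2, 3, 4, 5, 6, 7, 8, 10, 11, 12}
Full difference set: {0} ∪ (positive diffs) ∪ (negative diffs).
|A - A| = 1 + 2·11 = 23 (matches direct enumeration: 23).

|A - A| = 23


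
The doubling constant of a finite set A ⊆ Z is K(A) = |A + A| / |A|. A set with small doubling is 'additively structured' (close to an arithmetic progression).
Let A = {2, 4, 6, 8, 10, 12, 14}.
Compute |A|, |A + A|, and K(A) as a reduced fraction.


|A| = 7.
Compute A + A by enumerating all 49 pairs.
A + A = {4, 6, 8, 10, 12, 14, 16, 18, 20, 22, 24, 26, 28}, so |A + A| = 13.
K = |A + A| / |A| = 13/7 (already in lowest terms) ≈ 1.8571.
Reference: AP of size 7 gives K = 13/7 ≈ 1.8571; a fully generic set of size 7 gives K ≈ 4.0000.

|A| = 7, |A + A| = 13, K = 13/7.


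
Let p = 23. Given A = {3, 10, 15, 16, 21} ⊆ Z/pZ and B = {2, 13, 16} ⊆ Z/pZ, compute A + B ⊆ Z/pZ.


Work in Z/23Z: reduce every sum a + b modulo 23.
Enumerate all 15 pairs:
a = 3: 3+2=5, 3+13=16, 3+16=19
a = 10: 10+2=12, 10+13=0, 10+16=3
a = 15: 15+2=17, 15+13=5, 15+16=8
a = 16: 16+2=18, 16+13=6, 16+16=9
a = 21: 21+2=0, 21+13=11, 21+16=14
Distinct residues collected: {0, 3, 5, 6, 8, 9, 11, 12, 14, 16, 17, 18, 19}
|A + B| = 13 (out of 23 total residues).

A + B = {0, 3, 5, 6, 8, 9, 11, 12, 14, 16, 17, 18, 19}


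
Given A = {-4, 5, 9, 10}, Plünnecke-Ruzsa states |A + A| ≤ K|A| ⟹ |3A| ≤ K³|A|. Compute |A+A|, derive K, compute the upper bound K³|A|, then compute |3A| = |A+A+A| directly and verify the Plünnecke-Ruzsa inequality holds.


|A| = 4.
Step 1: Compute A + A by enumerating all 16 pairs.
A + A = {-8, 1, 5, 6, 10, 14, 15, 18, 19, 20}, so |A + A| = 10.
Step 2: Doubling constant K = |A + A|/|A| = 10/4 = 10/4 ≈ 2.5000.
Step 3: Plünnecke-Ruzsa gives |3A| ≤ K³·|A| = (2.5000)³ · 4 ≈ 62.5000.
Step 4: Compute 3A = A + A + A directly by enumerating all triples (a,b,c) ∈ A³; |3A| = 19.
Step 5: Check 19 ≤ 62.5000? Yes ✓.

K = 10/4, Plünnecke-Ruzsa bound K³|A| ≈ 62.5000, |3A| = 19, inequality holds.


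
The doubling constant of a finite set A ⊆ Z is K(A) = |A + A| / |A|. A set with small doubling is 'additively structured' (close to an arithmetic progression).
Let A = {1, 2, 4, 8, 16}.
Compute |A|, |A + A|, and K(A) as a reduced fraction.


|A| = 5.
Compute A + A by enumerating all 25 pairs.
A + A = {2, 3, 4, 5, 6, 8, 9, 10, 12, 16, 17, 18, 20, 24, 32}, so |A + A| = 15.
K = |A + A| / |A| = 15/5 = 3/1 ≈ 3.0000.
Reference: AP of size 5 gives K = 9/5 ≈ 1.8000; a fully generic set of size 5 gives K ≈ 3.0000.

|A| = 5, |A + A| = 15, K = 15/5 = 3/1.


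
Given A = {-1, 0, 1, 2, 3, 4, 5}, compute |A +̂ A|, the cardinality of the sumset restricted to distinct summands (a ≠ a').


Restricted sumset: A +̂ A = {a + a' : a ∈ A, a' ∈ A, a ≠ a'}.
Equivalently, take A + A and drop any sum 2a that is achievable ONLY as a + a for a ∈ A (i.e. sums representable only with equal summands).
Enumerate pairs (a, a') with a < a' (symmetric, so each unordered pair gives one sum; this covers all a ≠ a'):
  -1 + 0 = -1
  -1 + 1 = 0
  -1 + 2 = 1
  -1 + 3 = 2
  -1 + 4 = 3
  -1 + 5 = 4
  0 + 1 = 1
  0 + 2 = 2
  0 + 3 = 3
  0 + 4 = 4
  0 + 5 = 5
  1 + 2 = 3
  1 + 3 = 4
  1 + 4 = 5
  1 + 5 = 6
  2 + 3 = 5
  2 + 4 = 6
  2 + 5 = 7
  3 + 4 = 7
  3 + 5 = 8
  4 + 5 = 9
Collected distinct sums: {-1, 0, 1, 2, 3, 4, 5, 6, 7, 8, 9}
|A +̂ A| = 11
(Reference bound: |A +̂ A| ≥ 2|A| - 3 for |A| ≥ 2, with |A| = 7 giving ≥ 11.)

|A +̂ A| = 11


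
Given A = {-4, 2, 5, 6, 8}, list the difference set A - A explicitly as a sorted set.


A - A = {a - a' : a, a' ∈ A}.
Compute a - a' for each ordered pair (a, a'):
a = -4: -4--4=0, -4-2=-6, -4-5=-9, -4-6=-10, -4-8=-12
a = 2: 2--4=6, 2-2=0, 2-5=-3, 2-6=-4, 2-8=-6
a = 5: 5--4=9, 5-2=3, 5-5=0, 5-6=-1, 5-8=-3
a = 6: 6--4=10, 6-2=4, 6-5=1, 6-6=0, 6-8=-2
a = 8: 8--4=12, 8-2=6, 8-5=3, 8-6=2, 8-8=0
Collecting distinct values (and noting 0 appears from a-a):
A - A = {-12, -10, -9, -6, -4, -3, -2, -1, 0, 1, 2, 3, 4, 6, 9, 10, 12}
|A - A| = 17

A - A = {-12, -10, -9, -6, -4, -3, -2, -1, 0, 1, 2, 3, 4, 6, 9, 10, 12}


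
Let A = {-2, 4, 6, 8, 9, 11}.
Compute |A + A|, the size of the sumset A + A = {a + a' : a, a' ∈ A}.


A + A = {a + a' : a, a' ∈ A}; |A| = 6.
General bounds: 2|A| - 1 ≤ |A + A| ≤ |A|(|A|+1)/2, i.e. 11 ≤ |A + A| ≤ 21.
Lower bound 2|A|-1 is attained iff A is an arithmetic progression.
Enumerate sums a + a' for a ≤ a' (symmetric, so this suffices):
a = -2: -2+-2=-4, -2+4=2, -2+6=4, -2+8=6, -2+9=7, -2+11=9
a = 4: 4+4=8, 4+6=10, 4+8=12, 4+9=13, 4+11=15
a = 6: 6+6=12, 6+8=14, 6+9=15, 6+11=17
a = 8: 8+8=16, 8+9=17, 8+11=19
a = 9: 9+9=18, 9+11=20
a = 11: 11+11=22
Distinct sums: {-4, 2, 4, 6, 7, 8, 9, 10, 12, 13, 14, 15, 16, 17, 18, 19, 20, 22}
|A + A| = 18

|A + A| = 18


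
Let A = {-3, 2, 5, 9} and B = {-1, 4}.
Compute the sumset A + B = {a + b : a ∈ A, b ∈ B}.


A + B = {a + b : a ∈ A, b ∈ B}.
Enumerate all |A|·|B| = 4·2 = 8 pairs (a, b) and collect distinct sums.
a = -3: -3+-1=-4, -3+4=1
a = 2: 2+-1=1, 2+4=6
a = 5: 5+-1=4, 5+4=9
a = 9: 9+-1=8, 9+4=13
Collecting distinct sums: A + B = {-4, 1, 4, 6, 8, 9, 13}
|A + B| = 7

A + B = {-4, 1, 4, 6, 8, 9, 13}


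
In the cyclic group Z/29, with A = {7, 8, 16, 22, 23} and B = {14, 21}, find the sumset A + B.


Work in Z/29Z: reduce every sum a + b modulo 29.
Enumerate all 10 pairs:
a = 7: 7+14=21, 7+21=28
a = 8: 8+14=22, 8+21=0
a = 16: 16+14=1, 16+21=8
a = 22: 22+14=7, 22+21=14
a = 23: 23+14=8, 23+21=15
Distinct residues collected: {0, 1, 7, 8, 14, 15, 21, 22, 28}
|A + B| = 9 (out of 29 total residues).

A + B = {0, 1, 7, 8, 14, 15, 21, 22, 28}


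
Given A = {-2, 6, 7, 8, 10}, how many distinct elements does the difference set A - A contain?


A - A = {a - a' : a, a' ∈ A}; |A| = 5.
Bounds: 2|A|-1 ≤ |A - A| ≤ |A|² - |A| + 1, i.e. 9 ≤ |A - A| ≤ 21.
Note: 0 ∈ A - A always (from a - a). The set is symmetric: if d ∈ A - A then -d ∈ A - A.
Enumerate nonzero differences d = a - a' with a > a' (then include -d):
Positive differences: {1, 2, 3, 4, 8, 9, 10, 12}
Full difference set: {0} ∪ (positive diffs) ∪ (negative diffs).
|A - A| = 1 + 2·8 = 17 (matches direct enumeration: 17).

|A - A| = 17


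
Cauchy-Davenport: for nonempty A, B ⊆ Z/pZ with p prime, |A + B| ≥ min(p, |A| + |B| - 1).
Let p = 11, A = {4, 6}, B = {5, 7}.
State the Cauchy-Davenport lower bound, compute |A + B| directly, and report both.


Cauchy-Davenport: |A + B| ≥ min(p, |A| + |B| - 1) for A, B nonempty in Z/pZ.
|A| = 2, |B| = 2, p = 11.
CD lower bound = min(11, 2 + 2 - 1) = min(11, 3) = 3.
Compute A + B mod 11 directly:
a = 4: 4+5=9, 4+7=0
a = 6: 6+5=0, 6+7=2
A + B = {0, 2, 9}, so |A + B| = 3.
Verify: 3 ≥ 3? Yes ✓.

CD lower bound = 3, actual |A + B| = 3.


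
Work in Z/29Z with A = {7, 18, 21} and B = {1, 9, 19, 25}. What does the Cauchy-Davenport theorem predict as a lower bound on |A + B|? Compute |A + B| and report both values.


Cauchy-Davenport: |A + B| ≥ min(p, |A| + |B| - 1) for A, B nonempty in Z/pZ.
|A| = 3, |B| = 4, p = 29.
CD lower bound = min(29, 3 + 4 - 1) = min(29, 6) = 6.
Compute A + B mod 29 directly:
a = 7: 7+1=8, 7+9=16, 7+19=26, 7+25=3
a = 18: 18+1=19, 18+9=27, 18+19=8, 18+25=14
a = 21: 21+1=22, 21+9=1, 21+19=11, 21+25=17
A + B = {1, 3, 8, 11, 14, 16, 17, 19, 22, 26, 27}, so |A + B| = 11.
Verify: 11 ≥ 6? Yes ✓.

CD lower bound = 6, actual |A + B| = 11.


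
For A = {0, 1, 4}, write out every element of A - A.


A - A = {a - a' : a, a' ∈ A}.
Compute a - a' for each ordered pair (a, a'):
a = 0: 0-0=0, 0-1=-1, 0-4=-4
a = 1: 1-0=1, 1-1=0, 1-4=-3
a = 4: 4-0=4, 4-1=3, 4-4=0
Collecting distinct values (and noting 0 appears from a-a):
A - A = {-4, -3, -1, 0, 1, 3, 4}
|A - A| = 7

A - A = {-4, -3, -1, 0, 1, 3, 4}


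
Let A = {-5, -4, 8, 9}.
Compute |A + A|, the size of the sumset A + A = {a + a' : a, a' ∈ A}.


A + A = {a + a' : a, a' ∈ A}; |A| = 4.
General bounds: 2|A| - 1 ≤ |A + A| ≤ |A|(|A|+1)/2, i.e. 7 ≤ |A + A| ≤ 10.
Lower bound 2|A|-1 is attained iff A is an arithmetic progression.
Enumerate sums a + a' for a ≤ a' (symmetric, so this suffices):
a = -5: -5+-5=-10, -5+-4=-9, -5+8=3, -5+9=4
a = -4: -4+-4=-8, -4+8=4, -4+9=5
a = 8: 8+8=16, 8+9=17
a = 9: 9+9=18
Distinct sums: {-10, -9, -8, 3, 4, 5, 16, 17, 18}
|A + A| = 9

|A + A| = 9


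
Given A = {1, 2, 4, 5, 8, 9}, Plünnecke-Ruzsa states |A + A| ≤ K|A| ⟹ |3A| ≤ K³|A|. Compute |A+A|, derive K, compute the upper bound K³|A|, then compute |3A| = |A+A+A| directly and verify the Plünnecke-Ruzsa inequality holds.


|A| = 6.
Step 1: Compute A + A by enumerating all 36 pairs.
A + A = {2, 3, 4, 5, 6, 7, 8, 9, 10, 11, 12, 13, 14, 16, 17, 18}, so |A + A| = 16.
Step 2: Doubling constant K = |A + A|/|A| = 16/6 = 16/6 ≈ 2.6667.
Step 3: Plünnecke-Ruzsa gives |3A| ≤ K³·|A| = (2.6667)³ · 6 ≈ 113.7778.
Step 4: Compute 3A = A + A + A directly by enumerating all triples (a,b,c) ∈ A³; |3A| = 25.
Step 5: Check 25 ≤ 113.7778? Yes ✓.

K = 16/6, Plünnecke-Ruzsa bound K³|A| ≈ 113.7778, |3A| = 25, inequality holds.


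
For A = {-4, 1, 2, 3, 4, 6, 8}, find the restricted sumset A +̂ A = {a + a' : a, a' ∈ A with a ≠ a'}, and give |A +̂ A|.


Restricted sumset: A +̂ A = {a + a' : a ∈ A, a' ∈ A, a ≠ a'}.
Equivalently, take A + A and drop any sum 2a that is achievable ONLY as a + a for a ∈ A (i.e. sums representable only with equal summands).
Enumerate pairs (a, a') with a < a' (symmetric, so each unordered pair gives one sum; this covers all a ≠ a'):
  -4 + 1 = -3
  -4 + 2 = -2
  -4 + 3 = -1
  -4 + 4 = 0
  -4 + 6 = 2
  -4 + 8 = 4
  1 + 2 = 3
  1 + 3 = 4
  1 + 4 = 5
  1 + 6 = 7
  1 + 8 = 9
  2 + 3 = 5
  2 + 4 = 6
  2 + 6 = 8
  2 + 8 = 10
  3 + 4 = 7
  3 + 6 = 9
  3 + 8 = 11
  4 + 6 = 10
  4 + 8 = 12
  6 + 8 = 14
Collected distinct sums: {-3, -2, -1, 0, 2, 3, 4, 5, 6, 7, 8, 9, 10, 11, 12, 14}
|A +̂ A| = 16
(Reference bound: |A +̂ A| ≥ 2|A| - 3 for |A| ≥ 2, with |A| = 7 giving ≥ 11.)

|A +̂ A| = 16


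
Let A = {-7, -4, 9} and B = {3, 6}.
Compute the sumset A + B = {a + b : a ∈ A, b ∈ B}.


A + B = {a + b : a ∈ A, b ∈ B}.
Enumerate all |A|·|B| = 3·2 = 6 pairs (a, b) and collect distinct sums.
a = -7: -7+3=-4, -7+6=-1
a = -4: -4+3=-1, -4+6=2
a = 9: 9+3=12, 9+6=15
Collecting distinct sums: A + B = {-4, -1, 2, 12, 15}
|A + B| = 5

A + B = {-4, -1, 2, 12, 15}


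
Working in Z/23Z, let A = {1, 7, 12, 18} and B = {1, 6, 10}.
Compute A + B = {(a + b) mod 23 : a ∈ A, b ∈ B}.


Work in Z/23Z: reduce every sum a + b modulo 23.
Enumerate all 12 pairs:
a = 1: 1+1=2, 1+6=7, 1+10=11
a = 7: 7+1=8, 7+6=13, 7+10=17
a = 12: 12+1=13, 12+6=18, 12+10=22
a = 18: 18+1=19, 18+6=1, 18+10=5
Distinct residues collected: {1, 2, 5, 7, 8, 11, 13, 17, 18, 19, 22}
|A + B| = 11 (out of 23 total residues).

A + B = {1, 2, 5, 7, 8, 11, 13, 17, 18, 19, 22}


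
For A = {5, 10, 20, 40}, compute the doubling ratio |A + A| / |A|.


|A| = 4.
Compute A + A by enumerating all 16 pairs.
A + A = {10, 15, 20, 25, 30, 40, 45, 50, 60, 80}, so |A + A| = 10.
K = |A + A| / |A| = 10/4 = 5/2 ≈ 2.5000.
Reference: AP of size 4 gives K = 7/4 ≈ 1.7500; a fully generic set of size 4 gives K ≈ 2.5000.

|A| = 4, |A + A| = 10, K = 10/4 = 5/2.


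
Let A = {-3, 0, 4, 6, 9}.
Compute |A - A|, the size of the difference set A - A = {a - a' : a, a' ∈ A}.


A - A = {a - a' : a, a' ∈ A}; |A| = 5.
Bounds: 2|A|-1 ≤ |A - A| ≤ |A|² - |A| + 1, i.e. 9 ≤ |A - A| ≤ 21.
Note: 0 ∈ A - A always (from a - a). The set is symmetric: if d ∈ A - A then -d ∈ A - A.
Enumerate nonzero differences d = a - a' with a > a' (then include -d):
Positive differences: {2, 3, 4, 5, 6, 7, 9, 12}
Full difference set: {0} ∪ (positive diffs) ∪ (negative diffs).
|A - A| = 1 + 2·8 = 17 (matches direct enumeration: 17).

|A - A| = 17


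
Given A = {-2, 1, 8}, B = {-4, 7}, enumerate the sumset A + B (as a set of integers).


A + B = {a + b : a ∈ A, b ∈ B}.
Enumerate all |A|·|B| = 3·2 = 6 pairs (a, b) and collect distinct sums.
a = -2: -2+-4=-6, -2+7=5
a = 1: 1+-4=-3, 1+7=8
a = 8: 8+-4=4, 8+7=15
Collecting distinct sums: A + B = {-6, -3, 4, 5, 8, 15}
|A + B| = 6

A + B = {-6, -3, 4, 5, 8, 15}


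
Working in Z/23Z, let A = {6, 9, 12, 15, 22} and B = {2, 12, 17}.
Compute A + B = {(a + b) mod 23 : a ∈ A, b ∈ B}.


Work in Z/23Z: reduce every sum a + b modulo 23.
Enumerate all 15 pairs:
a = 6: 6+2=8, 6+12=18, 6+17=0
a = 9: 9+2=11, 9+12=21, 9+17=3
a = 12: 12+2=14, 12+12=1, 12+17=6
a = 15: 15+2=17, 15+12=4, 15+17=9
a = 22: 22+2=1, 22+12=11, 22+17=16
Distinct residues collected: {0, 1, 3, 4, 6, 8, 9, 11, 14, 16, 17, 18, 21}
|A + B| = 13 (out of 23 total residues).

A + B = {0, 1, 3, 4, 6, 8, 9, 11, 14, 16, 17, 18, 21}


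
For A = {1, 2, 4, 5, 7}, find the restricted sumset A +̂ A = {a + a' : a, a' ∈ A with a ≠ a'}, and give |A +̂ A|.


Restricted sumset: A +̂ A = {a + a' : a ∈ A, a' ∈ A, a ≠ a'}.
Equivalently, take A + A and drop any sum 2a that is achievable ONLY as a + a for a ∈ A (i.e. sums representable only with equal summands).
Enumerate pairs (a, a') with a < a' (symmetric, so each unordered pair gives one sum; this covers all a ≠ a'):
  1 + 2 = 3
  1 + 4 = 5
  1 + 5 = 6
  1 + 7 = 8
  2 + 4 = 6
  2 + 5 = 7
  2 + 7 = 9
  4 + 5 = 9
  4 + 7 = 11
  5 + 7 = 12
Collected distinct sums: {3, 5, 6, 7, 8, 9, 11, 12}
|A +̂ A| = 8
(Reference bound: |A +̂ A| ≥ 2|A| - 3 for |A| ≥ 2, with |A| = 5 giving ≥ 7.)

|A +̂ A| = 8


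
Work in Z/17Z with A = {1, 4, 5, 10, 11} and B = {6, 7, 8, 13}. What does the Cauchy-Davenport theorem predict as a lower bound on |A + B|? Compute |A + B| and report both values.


Cauchy-Davenport: |A + B| ≥ min(p, |A| + |B| - 1) for A, B nonempty in Z/pZ.
|A| = 5, |B| = 4, p = 17.
CD lower bound = min(17, 5 + 4 - 1) = min(17, 8) = 8.
Compute A + B mod 17 directly:
a = 1: 1+6=7, 1+7=8, 1+8=9, 1+13=14
a = 4: 4+6=10, 4+7=11, 4+8=12, 4+13=0
a = 5: 5+6=11, 5+7=12, 5+8=13, 5+13=1
a = 10: 10+6=16, 10+7=0, 10+8=1, 10+13=6
a = 11: 11+6=0, 11+7=1, 11+8=2, 11+13=7
A + B = {0, 1, 2, 6, 7, 8, 9, 10, 11, 12, 13, 14, 16}, so |A + B| = 13.
Verify: 13 ≥ 8? Yes ✓.

CD lower bound = 8, actual |A + B| = 13.


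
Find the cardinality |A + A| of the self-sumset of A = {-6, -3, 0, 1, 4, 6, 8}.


A + A = {a + a' : a, a' ∈ A}; |A| = 7.
General bounds: 2|A| - 1 ≤ |A + A| ≤ |A|(|A|+1)/2, i.e. 13 ≤ |A + A| ≤ 28.
Lower bound 2|A|-1 is attained iff A is an arithmetic progression.
Enumerate sums a + a' for a ≤ a' (symmetric, so this suffices):
a = -6: -6+-6=-12, -6+-3=-9, -6+0=-6, -6+1=-5, -6+4=-2, -6+6=0, -6+8=2
a = -3: -3+-3=-6, -3+0=-3, -3+1=-2, -3+4=1, -3+6=3, -3+8=5
a = 0: 0+0=0, 0+1=1, 0+4=4, 0+6=6, 0+8=8
a = 1: 1+1=2, 1+4=5, 1+6=7, 1+8=9
a = 4: 4+4=8, 4+6=10, 4+8=12
a = 6: 6+6=12, 6+8=14
a = 8: 8+8=16
Distinct sums: {-12, -9, -6, -5, -3, -2, 0, 1, 2, 3, 4, 5, 6, 7, 8, 9, 10, 12, 14, 16}
|A + A| = 20

|A + A| = 20


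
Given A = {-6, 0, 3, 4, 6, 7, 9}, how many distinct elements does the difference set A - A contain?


A - A = {a - a' : a, a' ∈ A}; |A| = 7.
Bounds: 2|A|-1 ≤ |A - A| ≤ |A|² - |A| + 1, i.e. 13 ≤ |A - A| ≤ 43.
Note: 0 ∈ A - A always (from a - a). The set is symmetric: if d ∈ A - A then -d ∈ A - A.
Enumerate nonzero differences d = a - a' with a > a' (then include -d):
Positive differences: {1, 2, 3, 4, 5, 6, 7, 9, 10, 12, 13, 15}
Full difference set: {0} ∪ (positive diffs) ∪ (negative diffs).
|A - A| = 1 + 2·12 = 25 (matches direct enumeration: 25).

|A - A| = 25
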